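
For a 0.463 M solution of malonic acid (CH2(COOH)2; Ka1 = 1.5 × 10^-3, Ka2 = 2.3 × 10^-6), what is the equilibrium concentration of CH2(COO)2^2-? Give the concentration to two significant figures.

2.3 × 10^-6 M

First ionization gives [H+] ≈ [CH2(COOH)COO-] = 2.56 × 10^-2 M.
Second step: Ka2 = [H+][CH2(COO)2^2-]/[CH2(COOH)COO-] ≈ [CH2(COO)2^2-] (since [H+] ≈ [CH2(COOH)COO-]).
So [CH2(COO)2^2-] ≈ Ka2.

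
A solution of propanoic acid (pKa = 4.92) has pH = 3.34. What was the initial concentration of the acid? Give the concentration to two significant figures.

C₀ = 1.8 × 10^-2 M

[H+] = 10^(-3.34) = 4.57 × 10^-4 M = x
Ka = 10^(−4.92) = 1.20 × 10^-5
Ka = x²/(C₀ − x) ⇒ C₀ = x + x²/Ka
C₀ = 4.57 × 10^-4 + (4.57 × 10^-4)²/(1.20 × 10^-5) = 1.79 × 10^-2 M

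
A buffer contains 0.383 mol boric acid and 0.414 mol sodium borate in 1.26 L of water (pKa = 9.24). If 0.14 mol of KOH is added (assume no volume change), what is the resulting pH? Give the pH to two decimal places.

pH = 9.60

OH- converts B(OH)3 to B(OH)4-: B(OH)3 → 0.243 mol, B(OH)4- → 0.554 mol.
Henderson–Hasselbalch with mole ratio 0.554/0.243: pH = 9.24 + (+0.358)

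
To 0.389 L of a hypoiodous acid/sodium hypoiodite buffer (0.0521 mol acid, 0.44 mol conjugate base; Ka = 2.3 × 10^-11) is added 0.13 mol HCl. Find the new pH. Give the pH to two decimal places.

Added H+ converts OI- to HOI: HOI → 0.182 mol, OI- → 0.31 mol.
pKa = −log(2.3 × 10^-11) = 10.638
Henderson–Hasselbalch with mole ratio 0.31/0.182: pH = 10.638 + (+0.231)

pH = 10.87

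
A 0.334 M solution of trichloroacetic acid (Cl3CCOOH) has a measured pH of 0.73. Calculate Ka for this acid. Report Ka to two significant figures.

[H+] = 10^(-0.73) = 1.86 × 10^-1 M
At equilibrium [HA] = 0.334 − 1.86 × 10^-1 = 1.48 × 10^-1 M
Ka = [H+][A-]/[HA] = (1.86 × 10^-1)² / 1.48 × 10^-1 = 2.3 × 10^-1

Ka = 2.3 × 10^-1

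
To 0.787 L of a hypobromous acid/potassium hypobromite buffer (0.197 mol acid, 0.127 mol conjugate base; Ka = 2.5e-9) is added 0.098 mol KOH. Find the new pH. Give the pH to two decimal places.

After neutralization: n(HOBr) = 0.099 mol, n(OBr-) = 0.225 mol.
pKa = −log(2.5 × 10^-9) = 8.602
pH = pKa + log(n_OBr-/n_HOBr) = 8.602 + log(0.225/0.099) = 8.602 + (+0.357)

pH = 8.96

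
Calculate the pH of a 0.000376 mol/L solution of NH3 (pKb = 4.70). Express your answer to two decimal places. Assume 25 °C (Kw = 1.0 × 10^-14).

pH = 9.89

NH3 + H2O ⇌ NH4+ + OH-
Kb = 10^(−4.70) = 2.00 × 10^-5
Let x = [OH-] at equilibrium. Kb = x²/(0.000376 − x).
The 5% rule fails; solving x² + Kb·x − Kb·C₀ = 0 exactly:
x = (−Kb + √(Kb² + 4·Kb·C₀))/2 = 7.73 × 10^-5 M
pOH = −log(7.73 × 10^-5) = 4.11; pH = 14.00 − 4.11 = 9.89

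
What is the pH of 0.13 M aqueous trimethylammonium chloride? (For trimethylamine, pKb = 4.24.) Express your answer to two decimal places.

(CH3)3NH+ is the conjugate acid of the weak base (CH3)3N.
Kb = 10^(−4.24) = 5.75 × 10^-5
Ka = Kw/Kb = 1.0×10^-14 / 5.75 × 10^-5 = 1.74 × 10^-10
From the ICE table, Ka = [H+]²/(0.13 − [H+]) = 1.74 × 10^-10.
Since Ka ≪ C₀, [H+] ≈ √(Ka·C₀) = 4.76 × 10^-6 M.
([H+]/C₀ = 0.0037% < 5%, so the approximation holds.)
pH = −log[H+] = −log(4.76 × 10^-6) = 5.32

pH = 5.32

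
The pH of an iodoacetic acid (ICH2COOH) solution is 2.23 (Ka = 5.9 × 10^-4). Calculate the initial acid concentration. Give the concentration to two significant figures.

C₀ = 6.5 × 10^-2 M

[H+] = 10^(-2.23) = 5.89 × 10^-3 M = x
Ka = x²/(C₀ − x) ⇒ C₀ = x + x²/Ka
C₀ = 5.89 × 10^-3 + (5.89 × 10^-3)²/(5.9 × 10^-4) = 6.47 × 10^-2 M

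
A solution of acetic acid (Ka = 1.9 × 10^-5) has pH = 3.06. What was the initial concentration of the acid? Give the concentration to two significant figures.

C₀ = 4.1 × 10^-2 M

[H+] = 10^(-3.06) = 8.71 × 10^-4 M = x
Ka = x²/(C₀ − x) ⇒ C₀ = x + x²/Ka
C₀ = 8.71 × 10^-4 + (8.71 × 10^-4)²/(1.9 × 10^-5) = 4.08 × 10^-2 M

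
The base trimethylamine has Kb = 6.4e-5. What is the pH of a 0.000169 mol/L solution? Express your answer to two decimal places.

pH = 9.89

(CH3)3N + H2O ⇌ (CH3)3NH+ + OH-
From the ICE table, Kb = x²/(0.000169 − x) = 6.4 × 10^-5.
The 5% rule fails; solving x² + Kb·x − Kb·C₀ = 0 exactly:
x = (−Kb + √(Kb² + 4·Kb·C₀))/2 = 7.68 × 10^-5 M
pOH = −log(7.68 × 10^-5) = 4.11; pH = 14.00 − 4.11 = 9.89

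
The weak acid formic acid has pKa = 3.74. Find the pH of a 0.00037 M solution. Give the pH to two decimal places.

pH = 3.74

HCOOH ⇌ HCOO- + H+
Ka = 10^(−3.74) = 1.82 × 10^-4
Ka = [H+]²/(0.00037 − [H+]) = 1.82 × 10^-4
Here C₀/Ka ≈ 2.03, so the small-[H+] approximation fails. Use the quadratic:
[H+] = [−0.000182 + √(0.000182² + 2.69e-07)]/2 = 1.84 × 10^-4 M
pH = −log(1.84 × 10^-4) = 3.74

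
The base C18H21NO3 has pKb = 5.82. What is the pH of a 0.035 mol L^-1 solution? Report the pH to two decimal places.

C18H21NO3 + H2O ⇌ C18H22NO3+ + OH-
Kb = 10^(−5.82) = 1.51 × 10^-6
From the ICE table, Kb = [OH-]²/(0.035 − [OH-]) = 1.51 × 10^-6.
Assume [OH-] ≪ 0.035: [OH-] ≈ √(1.51 × 10^-6 × 0.035) = 2.30 × 10^-4 M
Check: 0.66% ionized — well under 5%, approximation valid.
pOH = 3.64, so pH = 14.00 − pOH = 10.36

pH = 10.36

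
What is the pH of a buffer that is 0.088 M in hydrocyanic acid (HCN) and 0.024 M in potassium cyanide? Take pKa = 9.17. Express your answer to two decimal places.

Using pH = pKa + log([base]/[acid]) with [base]/[acid] = 0.024/0.088:
pH = 9.17 + (-0.564) = 8.61

pH = 8.61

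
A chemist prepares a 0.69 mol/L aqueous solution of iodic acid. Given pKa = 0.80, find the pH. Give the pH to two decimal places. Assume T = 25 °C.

pH = 0.58

HIO3 ⇌ IO3- + H+
Ka = 10^(−0.80) = 1.58 × 10^-1
From the ICE table, Ka = [H+]²/(0.69 − [H+]) = 1.58 × 10^-1.
[H+] is not negligible relative to C₀; solve [H+]² + 0.158·[H+] − 0.109 = 0.
[H+] = (−Ka + √(Ka² + 4·Ka·C₀))/2 = 2.61 × 10^-1 M
pH = −log[H+] = −log(2.61 × 10^-1) = 0.58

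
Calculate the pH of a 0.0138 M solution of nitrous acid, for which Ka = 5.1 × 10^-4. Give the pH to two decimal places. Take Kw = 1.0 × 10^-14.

pH = 2.62

HNO2 ⇌ NO2- + H+
From the ICE table, Ka = [H+]²/(0.0138 − [H+]) = 5.1 × 10^-4.
[H+] is not negligible relative to C₀; solve [H+]² + 0.00051·[H+] − 7.04e-06 = 0.
[H+] = [−0.00051 + √(0.00051² + 2.82e-05)]/2 = 2.41 × 10^-3 M
pH = −log[H+] = −log(2.41 × 10^-3) = 2.62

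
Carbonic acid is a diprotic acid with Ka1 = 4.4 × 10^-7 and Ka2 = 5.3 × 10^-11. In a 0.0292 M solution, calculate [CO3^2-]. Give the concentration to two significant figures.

First ionization gives [H+] ≈ [HCO3-] = 1.13 × 10^-4 M.
Second step: Ka2 = [H+][CO3^2-]/[HCO3-] ≈ [CO3^2-] (since [H+] ≈ [HCO3-]).
So [CO3^2-] ≈ Ka2.

5.3 × 10^-11 M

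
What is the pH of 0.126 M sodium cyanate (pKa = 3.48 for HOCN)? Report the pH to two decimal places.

OCN- is the conjugate base of the weak acid HOCN.
Ka = 10^(−3.48) = 3.31 × 10^-4
Kb = Kw/Ka = 1.0×10^-14 / 3.31 × 10^-4 = 3.02 × 10^-11
Let x = [OH-] at equilibrium. Kb = x²/(0.126 − x).
Since Kb ≪ C₀, x ≈ √(Kb·C₀) = 1.95 × 10^-6 M.
pOH = 5.71, so pH = 14.00 − pOH = 8.29

pH = 8.29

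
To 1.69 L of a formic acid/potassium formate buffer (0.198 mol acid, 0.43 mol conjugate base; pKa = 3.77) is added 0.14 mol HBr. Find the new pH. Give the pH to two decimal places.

Added H+ converts HCOO- to HCOOH: HCOOH → 0.338 mol, HCOO- → 0.29 mol.
pH = pKa + log([A⁻]/[HA]) = 3.77 + log(0.29/0.338) = 3.77 -0.067

pH = 3.70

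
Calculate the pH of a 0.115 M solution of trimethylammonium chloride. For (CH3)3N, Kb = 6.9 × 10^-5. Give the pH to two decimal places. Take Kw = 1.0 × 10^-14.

(CH3)3NH+ is the conjugate acid of the weak base (CH3)3N.
Ka = Kw/Kb = 1.0×10^-14 / 6.9 × 10^-5 = 1.45 × 10^-10
Ka = [H+]²/(0.115 − [H+]) = 1.45 × 10^-10
Since Ka ≪ C₀, [H+] ≈ √(Ka·C₀) = 4.08 × 10^-6 M.
pH = −log(4.08 × 10^-6) = 5.39

pH = 5.39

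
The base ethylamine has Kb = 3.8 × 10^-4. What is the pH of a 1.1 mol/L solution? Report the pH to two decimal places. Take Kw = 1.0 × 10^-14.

pH = 12.31

C2H5NH2 + H2O ⇌ C2H5NH3+ + OH-
From the ICE table, Kb = [OH-]²/(1.1 − [OH-]) = 3.8 × 10^-4.
Neglecting [OH-] in the denominator: [OH-] = √(3.8 × 10^-4 × 1.1) = 2.04 × 10^-2 M
([OH-]/C₀ = 1.9% < 5%, so the approximation holds.)
pOH = −log(2.04 × 10^-2) = 1.69; pH = 14.00 − 1.69 = 12.31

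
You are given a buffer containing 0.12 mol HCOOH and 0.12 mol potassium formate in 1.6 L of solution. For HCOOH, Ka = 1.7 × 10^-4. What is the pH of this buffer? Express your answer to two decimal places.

pH = 3.77

pKa = −log(1.7 × 10^-4) = 3.770
Using pH = pKa + log([base]/[acid]) with [base]/[acid] = 0.12/0.12:
pH = 3.770 + (+0.000) = 3.77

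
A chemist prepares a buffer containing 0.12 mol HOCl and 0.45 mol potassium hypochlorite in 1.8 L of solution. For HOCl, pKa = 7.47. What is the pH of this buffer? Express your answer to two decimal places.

pH = pKa + log([A⁻]/[HA]) = 7.47 + log(0.45/0.12)
pH = 7.47 + (+0.574) = 8.04

pH = 8.04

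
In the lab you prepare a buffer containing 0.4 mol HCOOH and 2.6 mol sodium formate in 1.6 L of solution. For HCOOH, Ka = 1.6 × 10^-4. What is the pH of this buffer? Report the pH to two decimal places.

pH = 4.61

pKa = −log(1.6 × 10^-4) = 3.796
Using pH = pKa + log([base]/[acid]) with [base]/[acid] = 2.6/0.4:
pH = 3.796 + (+0.813) = 4.61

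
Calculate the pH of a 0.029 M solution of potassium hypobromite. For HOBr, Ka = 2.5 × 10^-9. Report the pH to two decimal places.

OBr- is the conjugate base of the weak acid HOBr.
Kb = Kw/Ka = 1.0×10^-14 / 2.5 × 10^-9 = 4.00 × 10^-6
From the ICE table, Kb = x²/(0.029 − x) = 4.00 × 10^-6.
Neglecting x in the denominator: x = √(4.00 × 10^-6 × 0.029) = 3.41 × 10^-4 M
pOH = 3.47, so pH = 14.00 − pOH = 10.53

pH = 10.53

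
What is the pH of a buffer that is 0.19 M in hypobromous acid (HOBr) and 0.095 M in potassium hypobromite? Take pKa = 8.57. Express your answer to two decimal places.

Henderson–Hasselbalch: pH = pKa + log([OBr-]/[HOBr]) = 8.57 + log(0.095/0.19)
pH = 8.57 + (-0.301) = 8.27

pH = 8.27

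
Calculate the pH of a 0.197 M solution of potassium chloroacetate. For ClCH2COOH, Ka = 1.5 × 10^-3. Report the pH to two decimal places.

ClCH2COO- is the conjugate base of the weak acid ClCH2COOH.
Kb = Kw/Ka = 1.0×10^-14 / 1.5 × 10^-3 = 6.67 × 10^-12
Kb = [OH-]²/(0.197 − [OH-]) = 6.67 × 10^-12
Assume [OH-] ≪ 0.197: [OH-] ≈ √(6.67 × 10^-12 × 0.197) = 1.15 × 10^-6 M
pOH = 5.94, so pH = 14.00 − pOH = 8.06

pH = 8.06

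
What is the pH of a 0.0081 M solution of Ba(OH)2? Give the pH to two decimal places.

Ba(OH)2 is a strong base (each formula unit releases 2 OH-); [OH-] = 0.0162 M.
pOH = -log(0.0162) = 1.79
pH = 14.00 - 1.79 = 12.21

pH = 12.21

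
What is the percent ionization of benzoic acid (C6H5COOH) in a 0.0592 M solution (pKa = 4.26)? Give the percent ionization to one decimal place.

3.0%

C6H5COOH ⇌ C6H5COO- + H+; let x = [H+] at equilibrium.
Ka = 10^(−4.26) = 5.50 × 10^-5
x ≈ √(Ka·C₀) = √(5.50 × 10^-5 × 0.0592) = 1.80 × 10^-3 M
% ionization = x/C₀ × 100% = 1.80 × 10^-3/0.0592 × 100% = 3.0%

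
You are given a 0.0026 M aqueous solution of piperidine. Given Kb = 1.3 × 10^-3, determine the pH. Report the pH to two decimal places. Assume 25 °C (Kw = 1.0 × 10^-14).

pH = 11.11

C5H10NH + H2O ⇌ C5H10NH2+ + OH-
Let x = [OH-] at equilibrium. Kb = x²/(0.0026 − x).
x is not negligible relative to C₀; solve x² + 0.0013·x − 3.38e-06 = 0.
x = (−Kb + √(Kb² + 4·Kb·C₀))/2 = 1.30 × 10^-3 M
pOH = 2.89, so pH = 14.00 − pOH = 11.11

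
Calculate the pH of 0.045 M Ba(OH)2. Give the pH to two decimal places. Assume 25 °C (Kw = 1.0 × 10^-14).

pH = 12.95

Ba(OH)2 is a strong base (each formula unit releases 2 OH-); [OH-] = 0.09 M.
pOH = -log(0.09) = 1.05
pH = 14.00 - 1.05 = 12.95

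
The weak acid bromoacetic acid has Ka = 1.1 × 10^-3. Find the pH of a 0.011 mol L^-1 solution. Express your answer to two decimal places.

BrCH2COOH ⇌ BrCH2COO- + H+
Ka = x²/(0.011 − x) = 1.1 × 10^-3
x is not negligible relative to C₀; solve x² + 0.0011·x − 1.21e-05 = 0.
x = (−Ka + √(Ka² + 4·Ka·C₀))/2 = 2.97 × 10^-3 M
pH = −log(2.97 × 10^-3) = 2.53

pH = 2.53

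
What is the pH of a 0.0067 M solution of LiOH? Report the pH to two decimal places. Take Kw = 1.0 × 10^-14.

LiOH is a strong base; [OH-] = 0.0067 M.
pOH = -log(0.0067) = 2.17
pH = 14.00 - 2.17 = 11.83

pH = 11.83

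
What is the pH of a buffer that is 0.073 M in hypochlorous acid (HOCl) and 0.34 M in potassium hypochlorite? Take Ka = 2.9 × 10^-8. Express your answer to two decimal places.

pH = 8.21

pKa = −log(2.9 × 10^-8) = 7.538
pH = pKa + log([A⁻]/[HA]) = 7.538 + log(0.34/0.073)
pH = 7.538 + (+0.668) = 8.21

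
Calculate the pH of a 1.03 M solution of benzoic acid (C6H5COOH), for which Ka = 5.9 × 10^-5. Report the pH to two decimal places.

C6H5COOH ⇌ C6H5COO- + H+
Ka = x²/(1.03 − x) = 5.9 × 10^-5
Neglecting x in the denominator: x = √(5.9 × 10^-5 × 1.03) = 7.80 × 10^-3 M
Check: 0.76% ionized — well under 5%, approximation valid.
pH = −log[H+] = −log(7.80 × 10^-3) = 2.11

pH = 2.11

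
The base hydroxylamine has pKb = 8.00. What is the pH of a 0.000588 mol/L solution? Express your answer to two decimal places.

pH = 8.38

NH2OH + H2O ⇌ NH3OH+ + OH-
Kb = 10^(−8.00) = 1.00 × 10^-8
Kb = [OH-]²/(0.000588 − [OH-]) = 1.00 × 10^-8
Assume [OH-] ≪ 0.000588: [OH-] ≈ √(1.00 × 10^-8 × 0.000588) = 2.42 × 10^-6 M
([OH-]/C₀ = 0.41% < 5%, so the approximation holds.)
pOH = 5.62, so pH = 14.00 − pOH = 8.38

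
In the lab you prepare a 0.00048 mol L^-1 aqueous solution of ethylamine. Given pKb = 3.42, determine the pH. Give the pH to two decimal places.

pH = 10.44

C2H5NH2 + H2O ⇌ C2H5NH3+ + OH-
Kb = 10^(−3.42) = 3.80 × 10^-4
From the ICE table, Kb = [OH-]²/(0.00048 − [OH-]) = 3.80 × 10^-4.
[OH-] is not negligible relative to C₀; solve [OH-]² + 0.00038·[OH-] − 1.82e-07 = 0.
[OH-] = (−Kb + √(Kb² + 4·Kb·C₀))/2 = 2.77 × 10^-4 M
pOH = 3.56, so pH = 14.00 − pOH = 10.44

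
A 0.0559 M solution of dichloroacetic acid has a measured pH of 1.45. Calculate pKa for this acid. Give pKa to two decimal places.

pKa = 1.21

[H+] = 10^(-1.45) = 3.55 × 10^-2 M
At equilibrium [HA] = 0.0559 − 3.55 × 10^-2 = 2.04 × 10^-2 M
Ka = [H+][A-]/[HA] = (3.55 × 10^-2)² / 2.04 × 10^-2 = 6.18 × 10^-2
pKa = -log(6.18 × 10^-2) = 1.21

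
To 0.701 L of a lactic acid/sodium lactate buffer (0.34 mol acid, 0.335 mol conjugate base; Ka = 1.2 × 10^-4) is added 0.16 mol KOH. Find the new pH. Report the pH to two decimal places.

pH = 4.36

After neutralization: n(CH3CH(OH)COOH) = 0.18 mol, n(CH3CH(OH)COO-) = 0.495 mol.
pKa = −log(1.2 × 10^-4) = 3.921
pH = pKa + log([A⁻]/[HA]) = 3.921 + log(0.495/0.18) = 3.921 +0.439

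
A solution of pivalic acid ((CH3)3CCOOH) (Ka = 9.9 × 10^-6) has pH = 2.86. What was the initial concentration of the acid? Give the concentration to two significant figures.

C₀ = 1.9 × 10^-1 M

[H+] = 10^(-2.86) = 1.38 × 10^-3 M = x
Ka = x²/(C₀ − x) ⇒ C₀ = x + x²/Ka
C₀ = 1.38 × 10^-3 + (1.38 × 10^-3)²/(9.9 × 10^-6) = 1.94 × 10^-1 M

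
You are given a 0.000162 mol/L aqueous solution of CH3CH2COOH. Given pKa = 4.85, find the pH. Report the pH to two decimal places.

pH = 4.38

CH3CH2COOH ⇌ CH3CH2COO- + H+
Ka = 10^(−4.85) = 1.41 × 10^-5
Ka = [H+]²/(0.000162 − [H+]) = 1.41 × 10^-5
Here C₀/Ka ≈ 11.5, so the small-[H+] approximation fails. Use the quadratic:
[H+] = (−Ka + √(Ka² + 4·Ka·C₀))/2 = 4.13 × 10^-5 M
pH = −log(4.13 × 10^-5) = 4.38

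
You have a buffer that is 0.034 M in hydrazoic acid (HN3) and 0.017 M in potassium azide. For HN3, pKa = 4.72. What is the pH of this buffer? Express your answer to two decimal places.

pH = pKa + log([A⁻]/[HA]) = 4.72 + log(0.017/0.034)
pH = 4.72 + (-0.301) = 4.42

pH = 4.42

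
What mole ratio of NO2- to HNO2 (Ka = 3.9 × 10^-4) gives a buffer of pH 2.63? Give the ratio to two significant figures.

pKa = -log(3.9 × 10^-4) = 3.409
pH = pKa + log(r) ⇒ log(r) = 2.63 − 3.409 = -0.779
r = [NO2-]/[HNO2] = 10^(-0.779) = 0.166

ratio = 0.17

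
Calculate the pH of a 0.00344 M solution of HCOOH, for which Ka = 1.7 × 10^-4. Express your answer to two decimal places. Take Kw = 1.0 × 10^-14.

pH = 3.16

HCOOH ⇌ HCOO- + H+
Let x = [H+] at equilibrium. Ka = x²/(0.00344 − x).
Here C₀/Ka ≈ 20.2, so the small-x approximation fails. Use the quadratic:
x = (−Ka + √(Ka² + 4·Ka·C₀))/2 = 6.84 × 10^-4 M
pH = −log[H+] = −log(6.84 × 10^-4) = 3.16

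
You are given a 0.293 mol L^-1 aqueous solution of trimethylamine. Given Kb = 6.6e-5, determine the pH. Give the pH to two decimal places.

pH = 11.64

(CH3)3N + H2O ⇌ (CH3)3NH+ + OH-
Kb = x²/(0.293 − x) = 6.6 × 10^-5
Assume x ≪ 0.293: x ≈ √(6.6 × 10^-5 × 0.293) = 4.40 × 10^-3 M
Check: 1.5% ionized — well under 5%, approximation valid.
pOH = −log(4.40 × 10^-3) = 2.36; pH = 14.00 − 2.36 = 11.64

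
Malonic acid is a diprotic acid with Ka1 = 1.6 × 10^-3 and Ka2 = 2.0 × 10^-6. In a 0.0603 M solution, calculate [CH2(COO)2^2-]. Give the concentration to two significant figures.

First ionization gives [H+] ≈ [CH2(COOH)COO-] = 9.05 × 10^-3 M.
Second step: Ka2 = [H+][CH2(COO)2^2-]/[CH2(COOH)COO-] ≈ [CH2(COO)2^2-] (since [H+] ≈ [CH2(COOH)COO-]).
So [CH2(COO)2^2-] ≈ Ka2.

2.0 × 10^-6 M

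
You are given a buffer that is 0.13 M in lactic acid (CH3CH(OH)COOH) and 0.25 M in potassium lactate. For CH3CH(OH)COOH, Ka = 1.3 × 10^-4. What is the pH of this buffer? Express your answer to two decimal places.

pKa = −log(1.3 × 10^-4) = 3.886
Henderson–Hasselbalch: pH = pKa + log([CH3CH(OH)COO-]/[CH3CH(OH)COOH]) = 3.886 + log(0.25/0.13)
pH = 3.886 + (+0.284) = 4.17

pH = 4.17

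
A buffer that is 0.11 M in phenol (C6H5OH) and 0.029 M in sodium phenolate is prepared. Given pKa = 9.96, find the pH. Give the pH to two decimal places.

pH = 9.38

Using pH = pKa + log([base]/[acid]) with [base]/[acid] = 0.029/0.11:
pH = 9.96 + (-0.579) = 9.38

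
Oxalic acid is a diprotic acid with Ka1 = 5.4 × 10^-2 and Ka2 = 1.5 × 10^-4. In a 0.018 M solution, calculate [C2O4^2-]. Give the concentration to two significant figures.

1.5 × 10^-4 M

First ionization gives [H+] ≈ [HC2O4-] = 1.42 × 10^-2 M.
Second step: Ka2 = [H+][C2O4^2-]/[HC2O4-] ≈ [C2O4^2-] (since [H+] ≈ [HC2O4-]).
So [C2O4^2-] ≈ Ka2.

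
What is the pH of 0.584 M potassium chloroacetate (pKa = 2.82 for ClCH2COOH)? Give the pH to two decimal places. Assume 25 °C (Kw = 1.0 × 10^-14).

ClCH2COO- is the conjugate base of the weak acid ClCH2COOH.
Ka = 10^(−2.82) = 1.51 × 10^-3
Kb = Kw/Ka = 1.0×10^-14 / 1.51 × 10^-3 = 6.62 × 10^-12
From the ICE table, Kb = x²/(0.584 − x) = 6.62 × 10^-12.
Neglecting x in the denominator: x = √(6.62 × 10^-12 × 0.584) = 1.97 × 10^-6 M
pOH = −log(1.97 × 10^-6) = 5.71; pH = 14.00 − 5.71 = 8.29

pH = 8.29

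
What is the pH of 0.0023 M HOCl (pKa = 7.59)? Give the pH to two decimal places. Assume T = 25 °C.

HOCl ⇌ OCl- + H+
Ka = 10^(−7.59) = 2.57 × 10^-8
From the ICE table, Ka = [H+]²/(0.0023 − [H+]) = 2.57 × 10^-8.
Neglecting [H+] in the denominator: [H+] = √(2.57 × 10^-8 × 0.0023) = 7.69 × 10^-6 M
Check: 0.33% ionized — well under 5%, approximation valid.
pH = −log[H+] = −log(7.69 × 10^-6) = 5.11

pH = 5.11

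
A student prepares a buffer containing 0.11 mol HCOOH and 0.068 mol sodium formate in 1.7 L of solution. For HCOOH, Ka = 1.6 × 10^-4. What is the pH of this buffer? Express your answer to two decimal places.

pH = 3.59

pKa = −log(1.6 × 10^-4) = 3.796
pH = pKa + log([A⁻]/[HA]) = 3.796 + log(0.068/0.11)
pH = 3.796 + (-0.209) = 3.59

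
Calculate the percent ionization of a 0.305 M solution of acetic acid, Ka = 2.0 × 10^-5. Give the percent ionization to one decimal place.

0.8%

CH3COOH ⇌ CH3COO- + H+; let x = [H+] at equilibrium.
x ≈ √(Ka·C₀) = √(2.0 × 10^-5 × 0.305) = 2.47 × 10^-3 M
% ionization = x/C₀ × 100% = 2.47 × 10^-3/0.305 × 100% = 0.8%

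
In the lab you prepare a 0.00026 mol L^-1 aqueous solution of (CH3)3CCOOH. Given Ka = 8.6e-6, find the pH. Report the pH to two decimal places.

pH = 4.36

(CH3)3CCOOH ⇌ (CH3)3CCOO- + H+
From the ICE table, Ka = [H+]²/(0.00026 − [H+]) = 8.6 × 10^-6.
Here C₀/Ka ≈ 30.2, so the small-[H+] approximation fails. Use the quadratic:
[H+] = [−8.6e-06 + √(8.6e-06² + 8.94e-09)]/2 = 4.32 × 10^-5 M
pH = −log(4.32 × 10^-5) = 4.36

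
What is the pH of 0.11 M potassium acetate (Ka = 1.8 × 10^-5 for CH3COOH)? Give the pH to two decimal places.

CH3COO- is the conjugate base of the weak acid CH3COOH.
Kb = Kw/Ka = 1.0×10^-14 / 1.8 × 10^-5 = 5.56 × 10^-10
Kb = [OH-]²/(0.11 − [OH-]) = 5.56 × 10^-10
Since Kb ≪ C₀, [OH-] ≈ √(Kb·C₀) = 7.82 × 10^-6 M.
([OH-]/C₀ = 0.0071% < 5%, so the approximation holds.)
pOH = 5.11, so pH = 14.00 − pOH = 8.89

pH = 8.89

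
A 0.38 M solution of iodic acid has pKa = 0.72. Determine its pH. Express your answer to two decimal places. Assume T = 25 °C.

HIO3 ⇌ IO3- + H+
Ka = 10^(−0.72) = 1.91 × 10^-1
Ka = [H+]²/(0.38 − [H+]) = 1.91 × 10^-1
Here C₀/Ka ≈ 1.99, so the small-[H+] approximation fails. Use the quadratic:
[H+] = [−0.191 + √(0.191² + 0.29)]/2 = 1.90 × 10^-1 M
pH = −log[H+] = −log(1.90 × 10^-1) = 0.72

pH = 0.72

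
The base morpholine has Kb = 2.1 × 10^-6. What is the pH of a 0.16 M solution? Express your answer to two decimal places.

pH = 10.76

C4H8ONH + H2O ⇌ C4H8ONH2+ + OH-
Kb = x²/(0.16 − x) = 2.1 × 10^-6
Neglecting x in the denominator: x = √(2.1 × 10^-6 × 0.16) = 5.80 × 10^-4 M
pOH = 3.24, so pH = 14.00 − pOH = 10.76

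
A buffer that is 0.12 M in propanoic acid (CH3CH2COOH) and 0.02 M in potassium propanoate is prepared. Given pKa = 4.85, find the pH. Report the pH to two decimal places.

Using pH = pKa + log([base]/[acid]) with [base]/[acid] = 0.02/0.12:
pH = 4.85 + (-0.778) = 4.07

pH = 4.07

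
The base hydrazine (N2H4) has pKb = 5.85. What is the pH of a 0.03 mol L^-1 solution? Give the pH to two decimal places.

pH = 10.31

N2H4 + H2O ⇌ N2H5+ + OH-
Kb = 10^(−5.85) = 1.41 × 10^-6
From the ICE table, Kb = x²/(0.03 − x) = 1.41 × 10^-6.
Since Kb ≪ C₀, x ≈ √(Kb·C₀) = 2.06 × 10^-4 M.
Check: 0.69% ionized — well under 5%, approximation valid.
pOH = −log(2.06 × 10^-4) = 3.69; pH = 14.00 − 3.69 = 10.31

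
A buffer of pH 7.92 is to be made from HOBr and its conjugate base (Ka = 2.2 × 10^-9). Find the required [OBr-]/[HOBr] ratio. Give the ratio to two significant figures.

pKa = -log(2.2 × 10^-9) = 8.658
pH = pKa + log(r) ⇒ log(r) = 7.92 − 8.658 = -0.738
r = [OBr-]/[HOBr] = 10^(-0.738) = 0.183

ratio = 0.18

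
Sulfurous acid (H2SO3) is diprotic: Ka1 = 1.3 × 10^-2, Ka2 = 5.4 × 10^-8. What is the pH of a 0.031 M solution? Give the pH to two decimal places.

Since Ka1 ≫ Ka2, the first ionization dominates [H+].
Ka1 = x²/(0.031 − x) = 1.3 × 10^-2
Solving the quadratic: x = (−Ka1 + √(Ka1² + 4·Ka1·C₀))/2 = 1.46 × 10^-2 M
pH = −log(1.46 × 10^-2) = 1.84

pH = 1.84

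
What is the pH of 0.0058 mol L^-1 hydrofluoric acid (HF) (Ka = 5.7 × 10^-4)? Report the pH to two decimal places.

pH = 2.81

HF ⇌ F- + H+
Let x = [H+] at equilibrium. Ka = x²/(0.0058 − x).
The 5% rule fails; solving x² + Ka·x − Ka·C₀ = 0 exactly:
x = [−0.00057 + √(0.00057² + 1.32e-05)]/2 = 1.56 × 10^-3 M
pH = −log[H+] = −log(1.56 × 10^-3) = 2.81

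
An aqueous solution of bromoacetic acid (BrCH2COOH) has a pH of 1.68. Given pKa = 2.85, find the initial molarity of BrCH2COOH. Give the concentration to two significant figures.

C₀ = 3.3 × 10^-1 M

[H+] = 10^(-1.68) = 2.09 × 10^-2 M = x
Ka = 10^(−2.85) = 1.41 × 10^-3
Ka = x²/(C₀ − x) ⇒ C₀ = x + x²/Ka
C₀ = 2.09 × 10^-2 + (2.09 × 10^-2)²/(1.41 × 10^-3) = 3.31 × 10^-1 M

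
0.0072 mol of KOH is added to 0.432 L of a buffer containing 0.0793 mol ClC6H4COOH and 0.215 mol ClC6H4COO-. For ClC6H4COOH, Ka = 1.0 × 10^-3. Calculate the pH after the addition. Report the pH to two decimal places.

pH = 3.49

OH- converts ClC6H4COOH to ClC6H4COO-: ClC6H4COOH → 0.0721 mol, ClC6H4COO- → 0.222 mol.
pKa = −log(1.0 × 10^-3) = 3.000
pH = pKa + log(n_ClC6H4COO-/n_ClC6H4COOH) = 3.000 + log(0.222/0.0721) = 3.000 + (+0.488)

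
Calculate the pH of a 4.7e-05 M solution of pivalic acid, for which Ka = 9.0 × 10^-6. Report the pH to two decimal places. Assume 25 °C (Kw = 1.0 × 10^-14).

(CH3)3CCOOH ⇌ (CH3)3CCOO- + H+
Let x = [H+] at equilibrium. Ka = x²/(4.7e-05 − x).
The 5% rule fails; solving x² + Ka·x − Ka·C₀ = 0 exactly:
x = [−9e-06 + √(9e-06² + 1.69e-09)]/2 = 1.66 × 10^-5 M
pH = −log[H+] = −log(1.66 × 10^-5) = 4.78

pH = 4.78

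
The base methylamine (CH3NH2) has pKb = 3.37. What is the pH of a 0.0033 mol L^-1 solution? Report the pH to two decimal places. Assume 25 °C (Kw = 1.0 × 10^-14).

pH = 11.00

CH3NH2 + H2O ⇌ CH3NH3+ + OH-
Kb = 10^(−3.37) = 4.27 × 10^-4
From the ICE table, Kb = [OH-]²/(0.0033 − [OH-]) = 4.27 × 10^-4.
Here C₀/Kb ≈ 7.73, so the small-[OH-] approximation fails. Use the quadratic:
[OH-] = [−0.000427 + √(0.000427² + 5.64e-06)]/2 = 9.93 × 10^-4 M
pOH = −log(9.93 × 10^-4) = 3.00; pH = 14.00 − 3.00 = 11.00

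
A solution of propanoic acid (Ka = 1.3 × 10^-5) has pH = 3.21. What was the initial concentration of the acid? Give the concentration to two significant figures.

[H+] = 10^(-3.21) = 6.17 × 10^-4 M = x
Ka = x²/(C₀ − x) ⇒ C₀ = x + x²/Ka
C₀ = 6.17 × 10^-4 + (6.17 × 10^-4)²/(1.3 × 10^-5) = 2.99 × 10^-2 M

C₀ = 3.0 × 10^-2 M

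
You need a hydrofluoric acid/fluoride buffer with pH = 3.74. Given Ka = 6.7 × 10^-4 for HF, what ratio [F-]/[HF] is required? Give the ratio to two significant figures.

pKa = -log(6.7 × 10^-4) = 3.174
pH = pKa + log(r) ⇒ log(r) = 3.74 − 3.174 = +0.566
r = [F-]/[HF] = 10^(+0.566) = 3.68

ratio = 3.7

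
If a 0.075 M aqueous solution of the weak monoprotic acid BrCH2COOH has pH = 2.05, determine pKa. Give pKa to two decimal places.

[H+] = 10^(-2.05) = 8.91 × 10^-3 M
At equilibrium [HA] = 0.075 − 8.91 × 10^-3 = 6.61 × 10^-2 M
Ka = [H+][A-]/[HA] = (8.91 × 10^-3)² / 6.61 × 10^-2 = 1.20 × 10^-3
pKa = -log(1.20 × 10^-3) = 2.92

pKa = 2.92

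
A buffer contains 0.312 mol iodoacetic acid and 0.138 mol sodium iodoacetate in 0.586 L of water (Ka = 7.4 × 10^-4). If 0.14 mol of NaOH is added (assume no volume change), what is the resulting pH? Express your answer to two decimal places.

pH = 3.34

OH- converts ICH2COOH to ICH2COO-: ICH2COOH → 0.172 mol, ICH2COO- → 0.278 mol.
pKa = −log(7.4 × 10^-4) = 3.131
Henderson–Hasselbalch with mole ratio 0.278/0.172: pH = 3.131 + (+0.209)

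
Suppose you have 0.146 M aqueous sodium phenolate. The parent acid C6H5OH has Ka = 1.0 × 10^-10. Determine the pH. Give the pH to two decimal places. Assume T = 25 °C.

C6H5O- is the conjugate base of the weak acid C6H5OH.
Kb = Kw/Ka = 1.0×10^-14 / 1.0 × 10^-10 = 1.00 × 10^-4
From the ICE table, Kb = x²/(0.146 − x) = 1.00 × 10^-4.
Since Kb ≪ C₀, x ≈ √(Kb·C₀) = 3.82 × 10^-3 M.
pOH = −log(3.82 × 10^-3) = 2.42; pH = 14.00 − 2.42 = 11.58

pH = 11.58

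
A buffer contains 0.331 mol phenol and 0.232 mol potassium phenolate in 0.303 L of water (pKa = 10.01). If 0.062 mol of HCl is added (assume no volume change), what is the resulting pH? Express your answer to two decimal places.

After neutralization: n(C6H5OH) = 0.393 mol, n(C6H5O-) = 0.17 mol.
pH = pKa + log(n_C6H5O-/n_C6H5OH) = 10.01 + log(0.17/0.393) = 10.01 + (-0.364)

pH = 9.65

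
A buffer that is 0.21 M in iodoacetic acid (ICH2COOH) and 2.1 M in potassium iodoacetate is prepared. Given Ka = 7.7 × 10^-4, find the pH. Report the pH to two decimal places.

pKa = −log(7.7 × 10^-4) = 3.114
Henderson–Hasselbalch: pH = pKa + log([ICH2COO-]/[ICH2COOH]) = 3.114 + log(2.1/0.21)
pH = 3.114 + (+1.000) = 4.11

pH = 4.11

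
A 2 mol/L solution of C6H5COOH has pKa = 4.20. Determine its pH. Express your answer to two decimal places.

C6H5COOH ⇌ C6H5COO- + H+
Ka = 10^(−4.20) = 6.31 × 10^-5
From the ICE table, Ka = [H+]²/(2 − [H+]) = 6.31 × 10^-5.
Assume [H+] ≪ 2: [H+] ≈ √(6.31 × 10^-5 × 2) = 1.12 × 10^-2 M
pH = −log[H+] = −log(1.12 × 10^-2) = 1.95

pH = 1.95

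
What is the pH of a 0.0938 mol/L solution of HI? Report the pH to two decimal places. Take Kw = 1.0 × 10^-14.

pH = 1.03

HI is a strong acid and dissociates completely, so [H+] = 0.0938 M.
pH = -log(0.0938) = 1.03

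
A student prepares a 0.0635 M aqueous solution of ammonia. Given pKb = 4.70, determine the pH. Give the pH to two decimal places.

NH3 + H2O ⇌ NH4+ + OH-
Kb = 10^(−4.70) = 2.00 × 10^-5
From the ICE table, Kb = [OH-]²/(0.0635 − [OH-]) = 2.00 × 10^-5.
Neglecting [OH-] in the denominator: [OH-] = √(2.00 × 10^-5 × 0.0635) = 1.13 × 10^-3 M
pOH = 2.95, so pH = 14.00 − pOH = 11.05

pH = 11.05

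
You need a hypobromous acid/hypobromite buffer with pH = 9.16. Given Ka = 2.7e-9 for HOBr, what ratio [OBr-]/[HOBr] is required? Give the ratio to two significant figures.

ratio = 3.9

pKa = -log(2.7 × 10^-9) = 8.569
pH = pKa + log(r) ⇒ log(r) = 9.16 − 8.569 = +0.591
r = [OBr-]/[HOBr] = 10^(+0.591) = 3.9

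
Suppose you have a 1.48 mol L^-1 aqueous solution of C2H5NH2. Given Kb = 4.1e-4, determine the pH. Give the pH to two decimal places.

C2H5NH2 + H2O ⇌ C2H5NH3+ + OH-
Let x = [OH-] at equilibrium. Kb = x²/(1.48 − x).
Neglecting x in the denominator: x = √(4.1 × 10^-4 × 1.48) = 2.46 × 10^-2 M
Check: 1.7% ionized — well under 5%, approximation valid.
pOH = −log(2.46 × 10^-2) = 1.61; pH = 14.00 − 1.61 = 12.39

pH = 12.39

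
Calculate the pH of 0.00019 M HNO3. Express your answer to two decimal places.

HNO3 is a strong acid and dissociates completely, so [H+] = 0.00019 M.
pH = -log(0.00019) = 3.72

pH = 3.72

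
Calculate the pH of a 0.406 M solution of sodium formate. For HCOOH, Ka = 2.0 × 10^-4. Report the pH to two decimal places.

pH = 8.65

HCOO- is the conjugate base of the weak acid HCOOH.
Kb = Kw/Ka = 1.0×10^-14 / 2.0 × 10^-4 = 5.00 × 10^-11
From the ICE table, Kb = x²/(0.406 − x) = 5.00 × 10^-11.
Neglecting x in the denominator: x = √(5.00 × 10^-11 × 0.406) = 4.51 × 10^-6 M
Check: 0.0011% ionized — well under 5%, approximation valid.
pOH = −log(4.51 × 10^-6) = 5.35; pH = 14.00 − 5.35 = 8.65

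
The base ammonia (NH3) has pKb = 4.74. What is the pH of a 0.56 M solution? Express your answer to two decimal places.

pH = 11.50

NH3 + H2O ⇌ NH4+ + OH-
Kb = 10^(−4.74) = 1.82 × 10^-5
Kb = [OH-]²/(0.56 − [OH-]) = 1.82 × 10^-5
Assume [OH-] ≪ 0.56: [OH-] ≈ √(1.82 × 10^-5 × 0.56) = 3.19 × 10^-3 M
([OH-]/C₀ = 0.57% < 5%, so the approximation holds.)
pOH = 2.50, so pH = 14.00 − pOH = 11.50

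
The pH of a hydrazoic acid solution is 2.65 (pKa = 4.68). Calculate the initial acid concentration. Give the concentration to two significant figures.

C₀ = 2.4 × 10^-1 M

[H+] = 10^(-2.65) = 2.24 × 10^-3 M = x
Ka = 10^(−4.68) = 2.09 × 10^-5
Ka = x²/(C₀ − x) ⇒ C₀ = x + x²/Ka
C₀ = 2.24 × 10^-3 + (2.24 × 10^-3)²/(2.09 × 10^-5) = 2.42 × 10^-1 M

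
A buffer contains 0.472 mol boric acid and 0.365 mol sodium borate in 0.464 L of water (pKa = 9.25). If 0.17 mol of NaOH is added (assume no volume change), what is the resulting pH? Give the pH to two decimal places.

pH = 9.50

After neutralization: n(B(OH)3) = 0.302 mol, n(B(OH)4-) = 0.535 mol.
pH = pKa + log(n_B(OH)4-/n_B(OH)3) = 9.25 + log(0.535/0.302) = 9.25 + (+0.248)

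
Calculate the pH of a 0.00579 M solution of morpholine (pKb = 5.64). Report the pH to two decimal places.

C4H8ONH + H2O ⇌ C4H8ONH2+ + OH-
Kb = 10^(−5.64) = 2.29 × 10^-6
Let x = [OH-] at equilibrium. Kb = x²/(0.00579 − x).
Neglecting x in the denominator: x = √(2.29 × 10^-6 × 0.00579) = 1.15 × 10^-4 M
pOH = 3.94, so pH = 14.00 − pOH = 10.06

pH = 10.06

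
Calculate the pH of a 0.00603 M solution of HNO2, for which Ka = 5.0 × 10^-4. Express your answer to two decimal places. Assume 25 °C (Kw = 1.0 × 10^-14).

HNO2 ⇌ NO2- + H+
From the ICE table, Ka = x²/(0.00603 − x) = 5.0 × 10^-4.
x is not negligible relative to C₀; solve x² + 0.0005·x − 3.01e-06 = 0.
x = [−0.0005 + √(0.0005² + 1.21e-05)]/2 = 1.50 × 10^-3 M
pH = −log[H+] = −log(1.50 × 10^-3) = 2.82

pH = 2.82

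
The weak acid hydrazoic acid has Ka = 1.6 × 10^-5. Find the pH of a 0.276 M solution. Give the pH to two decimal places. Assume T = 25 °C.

HN3 ⇌ N3- + H+
From the ICE table, Ka = [H+]²/(0.276 − [H+]) = 1.6 × 10^-5.
Neglecting [H+] in the denominator: [H+] = √(1.6 × 10^-5 × 0.276) = 2.10 × 10^-3 M
pH = −log[H+] = −log(2.10 × 10^-3) = 2.68

pH = 2.68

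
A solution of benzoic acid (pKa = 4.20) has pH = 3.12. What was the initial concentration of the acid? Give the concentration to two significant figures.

[H+] = 10^(-3.12) = 7.59 × 10^-4 M = x
Ka = 10^(−4.20) = 6.31 × 10^-5
Ka = x²/(C₀ − x) ⇒ C₀ = x + x²/Ka
C₀ = 7.59 × 10^-4 + (7.59 × 10^-4)²/(6.31 × 10^-5) = 9.89 × 10^-3 M

C₀ = 9.9 × 10^-3 M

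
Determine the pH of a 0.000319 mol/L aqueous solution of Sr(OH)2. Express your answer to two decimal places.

Sr(OH)2 is a strong base (each formula unit releases 2 OH-); [OH-] = 0.000638 M.
pOH = -log(0.000638) = 3.20
pH = 14.00 - 3.20 = 10.80

pH = 10.80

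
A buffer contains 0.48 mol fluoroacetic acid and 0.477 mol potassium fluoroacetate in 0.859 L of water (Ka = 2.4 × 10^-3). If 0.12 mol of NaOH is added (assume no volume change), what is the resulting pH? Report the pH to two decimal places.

pH = 2.84

OH- converts FCH2COOH to FCH2COO-: FCH2COOH → 0.36 mol, FCH2COO- → 0.597 mol.
pKa = −log(2.4 × 10^-3) = 2.620
pH = pKa + log([A⁻]/[HA]) = 2.620 + log(0.597/0.36) = 2.620 +0.220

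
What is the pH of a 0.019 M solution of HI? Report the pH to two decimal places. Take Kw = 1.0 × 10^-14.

pH = 1.72

HI is a strong acid and dissociates completely, so [H+] = 0.019 M.
pH = -log(0.019) = 1.72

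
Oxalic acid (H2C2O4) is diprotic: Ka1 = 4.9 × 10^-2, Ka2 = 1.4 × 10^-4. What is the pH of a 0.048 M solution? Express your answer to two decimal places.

Since Ka1 ≫ Ka2, the first ionization dominates [H+].
Ka1 = x²/(0.048 − x) = 4.9 × 10^-2
Solving the quadratic: x = (−Ka1 + √(Ka1² + 4·Ka1·C₀))/2 = 2.98 × 10^-2 M
pH = −log(2.98 × 10^-2) = 1.53

pH = 1.53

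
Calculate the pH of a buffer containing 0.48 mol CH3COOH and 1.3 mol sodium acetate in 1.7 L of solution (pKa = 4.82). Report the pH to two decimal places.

Using pH = pKa + log([base]/[acid]) with [base]/[acid] = 1.3/0.48:
pH = 4.82 + (+0.433) = 5.25

pH = 5.25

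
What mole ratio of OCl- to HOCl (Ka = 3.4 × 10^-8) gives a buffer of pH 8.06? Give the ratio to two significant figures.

pKa = -log(3.4 × 10^-8) = 7.469
pH = pKa + log(r) ⇒ log(r) = 8.06 − 7.469 = +0.591
r = [OCl-]/[HOCl] = 10^(+0.591) = 3.9

ratio = 3.9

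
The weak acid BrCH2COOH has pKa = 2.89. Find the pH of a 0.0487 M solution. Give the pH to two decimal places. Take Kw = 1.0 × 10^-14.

BrCH2COOH ⇌ BrCH2COO- + H+
Ka = 10^(−2.89) = 1.29 × 10^-3
Ka = [H+]²/(0.0487 − [H+]) = 1.29 × 10^-3
[H+] is not negligible relative to C₀; solve [H+]² + 0.00129·[H+] − 6.28e-05 = 0.
[H+] = [−0.00129 + √(0.00129² + 0.000251)]/2 = 7.31 × 10^-3 M
pH = −log[H+] = −log(7.31 × 10^-3) = 2.14

pH = 2.14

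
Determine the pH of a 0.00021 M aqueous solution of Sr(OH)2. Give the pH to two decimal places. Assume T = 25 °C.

Sr(OH)2 is a strong base (each formula unit releases 2 OH-); [OH-] = 0.00042 M.
pOH = -log(0.00042) = 3.38
pH = 14.00 - 3.38 = 10.62

pH = 10.62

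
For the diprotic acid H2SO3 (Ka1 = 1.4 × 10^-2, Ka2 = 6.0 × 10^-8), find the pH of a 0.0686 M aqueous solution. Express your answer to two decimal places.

pH = 1.61

Since Ka1 ≫ Ka2, the first ionization dominates [H+].
Ka1 = x²/(0.0686 − x) = 1.4 × 10^-2
Solving the quadratic: x = (−Ka1 + √(Ka1² + 4·Ka1·C₀))/2 = 2.48 × 10^-2 M
pH = −log(2.48 × 10^-2) = 1.61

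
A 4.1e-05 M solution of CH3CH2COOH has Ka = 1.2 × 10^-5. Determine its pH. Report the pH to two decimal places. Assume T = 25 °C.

pH = 4.77

CH3CH2COOH ⇌ CH3CH2COO- + H+
From the ICE table, Ka = x²/(4.1e-05 − x) = 1.2 × 10^-5.
The 5% rule fails; solving x² + Ka·x − Ka·C₀ = 0 exactly:
x = [−1.2e-05 + √(1.2e-05² + 1.97e-09)]/2 = 1.70 × 10^-5 M
pH = −log(1.70 × 10^-5) = 4.77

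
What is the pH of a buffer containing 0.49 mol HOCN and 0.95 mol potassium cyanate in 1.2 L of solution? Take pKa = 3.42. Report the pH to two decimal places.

Using pH = pKa + log([base]/[acid]) with [base]/[acid] = 0.95/0.49:
pH = 3.42 + (+0.288) = 3.71

pH = 3.71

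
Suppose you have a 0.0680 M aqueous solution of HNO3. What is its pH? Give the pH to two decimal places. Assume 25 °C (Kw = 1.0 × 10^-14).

pH = 1.17

HNO3 is a strong acid and dissociates completely, so [H+] = 0.0680 M.
pH = -log(0.068) = 1.17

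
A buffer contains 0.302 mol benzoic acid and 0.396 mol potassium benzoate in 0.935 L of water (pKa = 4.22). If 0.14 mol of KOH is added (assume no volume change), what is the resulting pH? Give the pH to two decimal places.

OH- converts C6H5COOH to C6H5COO-: C6H5COOH → 0.162 mol, C6H5COO- → 0.536 mol.
Henderson–Hasselbalch with mole ratio 0.536/0.162: pH = 4.22 + (+0.520)

pH = 4.74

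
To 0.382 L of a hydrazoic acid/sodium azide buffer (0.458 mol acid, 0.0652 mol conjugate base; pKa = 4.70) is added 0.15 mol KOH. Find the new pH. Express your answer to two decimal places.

OH- converts HN3 to N3-: HN3 → 0.308 mol, N3- → 0.215 mol.
pH = pKa + log([A⁻]/[HA]) = 4.70 + log(0.215/0.308) = 4.70 -0.156

pH = 4.54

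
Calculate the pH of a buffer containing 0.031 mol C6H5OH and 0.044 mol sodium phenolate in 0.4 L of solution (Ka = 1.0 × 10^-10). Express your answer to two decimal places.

pKa = −log(1.0 × 10^-10) = 10.000
Using pH = pKa + log([base]/[acid]) with [base]/[acid] = 0.044/0.031:
pH = 10.000 + (+0.152) = 10.15

pH = 10.15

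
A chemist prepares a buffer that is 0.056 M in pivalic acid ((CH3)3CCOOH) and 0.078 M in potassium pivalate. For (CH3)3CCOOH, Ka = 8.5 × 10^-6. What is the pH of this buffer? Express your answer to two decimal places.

pKa = −log(8.5 × 10^-6) = 5.071
Using pH = pKa + log([base]/[acid]) with [base]/[acid] = 0.078/0.056:
pH = 5.071 + (+0.144) = 5.21

pH = 5.21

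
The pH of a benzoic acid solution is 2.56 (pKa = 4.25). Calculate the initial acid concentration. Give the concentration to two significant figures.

C₀ = 1.4 × 10^-1 M

[H+] = 10^(-2.56) = 2.75 × 10^-3 M = x
Ka = 10^(−4.25) = 5.62 × 10^-5
Ka = x²/(C₀ − x) ⇒ C₀ = x + x²/Ka
C₀ = 2.75 × 10^-3 + (2.75 × 10^-3)²/(5.62 × 10^-5) = 1.37 × 10^-1 M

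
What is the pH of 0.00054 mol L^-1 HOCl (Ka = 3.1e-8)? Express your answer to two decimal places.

HOCl ⇌ OCl- + H+
From the ICE table, Ka = [H+]²/(0.00054 − [H+]) = 3.1 × 10^-8.
Assume [H+] ≪ 0.00054: [H+] ≈ √(3.1 × 10^-8 × 0.00054) = 4.09 × 10^-6 M
pH = −log(4.09 × 10^-6) = 5.39

pH = 5.39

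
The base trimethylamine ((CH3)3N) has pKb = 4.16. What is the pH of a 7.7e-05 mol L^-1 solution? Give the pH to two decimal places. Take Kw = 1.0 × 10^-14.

(CH3)3N + H2O ⇌ (CH3)3NH+ + OH-
Kb = 10^(−4.16) = 6.92 × 10^-5
Kb = x²/(7.7e-05 − x) = 6.92 × 10^-5
Here C₀/Kb ≈ 1.11, so the small-x approximation fails. Use the quadratic:
x = [−6.92e-05 + √(6.92e-05² + 2.13e-08)]/2 = 4.62 × 10^-5 M
pOH = 4.34, so pH = 14.00 − pOH = 9.66

pH = 9.66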